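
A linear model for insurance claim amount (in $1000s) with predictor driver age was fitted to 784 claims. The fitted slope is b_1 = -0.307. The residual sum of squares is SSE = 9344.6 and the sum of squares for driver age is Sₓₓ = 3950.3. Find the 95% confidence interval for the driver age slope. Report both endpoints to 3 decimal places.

(-0.415, -0.199)

MSE = SSE/(n − 2) = 9344.6/782 = 11.9496.
SE(b_1) = √(MSE/Sₓₓ) = √(11.9496/3950.3) = 0.0549999.
df = n − 2 = 782.
t* = t_{0.025, 782} = 1.963002.
Margin = t* × SE = 1.963002 × 0.0549999 = 0.10796.
CI: -0.307 ± 0.10796 → (-0.415, -0.199).
With 95% confidence, each one-unit increase in driver age is associated with a change of between -0.415 and -0.199 $1000s in insurance claim amount.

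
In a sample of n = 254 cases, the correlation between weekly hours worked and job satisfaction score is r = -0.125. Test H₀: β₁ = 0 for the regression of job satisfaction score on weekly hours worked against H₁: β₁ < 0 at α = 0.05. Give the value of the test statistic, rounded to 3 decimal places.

t = -2.000

t = r·√(n − 2)/√(1 − r²) = -0.125·√252/√0.984375 = -2.000.
df = n − 2 = 252.
One-sided p ≈ 0.0233, which is < 0.05, so reject H₀.
There is evidence of a linear association between weekly hours worked and job satisfaction score.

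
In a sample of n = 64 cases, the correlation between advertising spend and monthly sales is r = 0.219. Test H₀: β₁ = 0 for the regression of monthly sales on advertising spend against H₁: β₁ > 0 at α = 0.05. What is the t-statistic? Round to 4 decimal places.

t = 1.7673

t = r·√(n − 2)/√(1 − r²) = 0.219·√62/√0.952039 = 1.7673.
df = n − 2 = 62.
One-sided p ≈ 0.0410, which is < 0.05, so reject H₀.
There is evidence of a linear association between advertising spend and monthly sales.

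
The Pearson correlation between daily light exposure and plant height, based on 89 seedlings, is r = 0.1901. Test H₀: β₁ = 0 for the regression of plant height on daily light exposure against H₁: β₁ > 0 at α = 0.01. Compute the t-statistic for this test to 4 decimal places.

t = 1.8061

t = r·√(n − 2)/√(1 − r²) = 0.1901·√87/√0.963862 = 1.8061.
df = n − 2 = 87.
One-sided p ≈ 0.0372, which is ≥ 0.01, so fail to reject H₀.
The data do not give significant evidence of a linear association between daily light exposure and plant height.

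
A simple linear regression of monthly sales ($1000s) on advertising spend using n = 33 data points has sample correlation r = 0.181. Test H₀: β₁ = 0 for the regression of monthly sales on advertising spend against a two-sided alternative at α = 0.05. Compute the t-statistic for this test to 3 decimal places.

t = 1.025

t = r·√(n − 2)/√(1 − r²) = 0.181·√31/√0.967239 = 1.025.
df = n − 2 = 31.
Two-sided p ≈ 0.3134, which is ≥ 0.05, so fail to reject H₀.
The data do not give significant evidence of a linear association between advertising spend and monthly sales.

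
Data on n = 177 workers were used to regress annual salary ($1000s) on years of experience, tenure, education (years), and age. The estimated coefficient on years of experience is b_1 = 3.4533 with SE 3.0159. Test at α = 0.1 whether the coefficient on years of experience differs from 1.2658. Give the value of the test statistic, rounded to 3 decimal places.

t = 0.725

H₀: β₁ = 1.2658 vs H₁: β₁ ≠ 1.2658.
t = (b_1 − β₁⁰)/SE = (3.4533 − 1.2658) / 3.0159 = 0.725.
df = n − k − 1 = 177 − 4 − 1 = 172.
Two-sided p ≈ 0.4692, which is ≥ 0.1, so fail to reject H₀.
The data are consistent with a true slope of 1.2658 $1000s per unit of years of experience, holding the other predictors fixed.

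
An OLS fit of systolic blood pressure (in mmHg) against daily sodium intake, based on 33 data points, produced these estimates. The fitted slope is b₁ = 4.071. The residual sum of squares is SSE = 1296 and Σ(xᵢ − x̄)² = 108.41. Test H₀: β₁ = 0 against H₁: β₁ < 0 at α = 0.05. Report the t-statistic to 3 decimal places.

MSE = SSE/(n − 2) = 1296/31 = 41.8065.
SE(b₁) = √(MSE/Sₓₓ) = √(41.8065/108.41) = 0.620993.
t = 4.071 / 0.620993 = 6.556.
df = n − 2 = 31.
One-sided p ≈ 1.0000, which is ≥ 0.05, so fail to reject H₀.
The data do not give significant evidence that the true slope on daily sodium intake is negative.

t = 6.556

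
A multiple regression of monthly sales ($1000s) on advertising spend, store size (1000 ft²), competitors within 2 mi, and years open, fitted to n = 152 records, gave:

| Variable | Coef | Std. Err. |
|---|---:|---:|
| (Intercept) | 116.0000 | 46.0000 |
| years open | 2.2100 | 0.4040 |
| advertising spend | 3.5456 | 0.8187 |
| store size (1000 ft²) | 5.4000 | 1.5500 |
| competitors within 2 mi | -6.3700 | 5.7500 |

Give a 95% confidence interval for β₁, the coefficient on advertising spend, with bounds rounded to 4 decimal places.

(1.9277, 5.1635)

Read off: b = 3.5456, SE = 0.8187 for advertising spend.
df = n − k − 1 = 152 − 4 − 1 = 147.
t* = t_{0.025, 147} = 1.976233.
Margin = t* × SE = 1.976233 × 0.8187 = 1.617942.
CI: 3.5456 ± 1.617942 → (1.9277, 5.1635).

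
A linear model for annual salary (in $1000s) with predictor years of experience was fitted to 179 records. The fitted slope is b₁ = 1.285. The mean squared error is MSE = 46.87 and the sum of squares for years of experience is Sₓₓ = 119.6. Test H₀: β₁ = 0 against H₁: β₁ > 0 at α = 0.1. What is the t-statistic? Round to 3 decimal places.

t = 2.053

SE(b₁) = √(MSE/Sₓₓ) = √(46.87/119.6) = 0.626011.
t = 1.285 / 0.626011 = 2.053.
df = n − 2 = 177.
One-sided p ≈ 0.0208, which is < 0.1, so reject H₀.
There is evidence that the true slope on years of experience is positive.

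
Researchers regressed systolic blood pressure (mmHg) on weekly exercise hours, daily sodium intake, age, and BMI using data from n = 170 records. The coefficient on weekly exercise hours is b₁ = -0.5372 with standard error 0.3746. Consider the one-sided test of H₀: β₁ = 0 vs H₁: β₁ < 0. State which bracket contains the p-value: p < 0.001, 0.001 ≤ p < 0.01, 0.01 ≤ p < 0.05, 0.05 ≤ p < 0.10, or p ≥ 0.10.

t = -0.5372 / 0.3746 = -1.434.
df = n − k − 1 = 170 − 4 − 1 = 165.
One-sided p = P(T_{165} < t) ≈ 0.0767.
So 0.05 ≤ p < 0.10.

0.05 ≤ p < 0.10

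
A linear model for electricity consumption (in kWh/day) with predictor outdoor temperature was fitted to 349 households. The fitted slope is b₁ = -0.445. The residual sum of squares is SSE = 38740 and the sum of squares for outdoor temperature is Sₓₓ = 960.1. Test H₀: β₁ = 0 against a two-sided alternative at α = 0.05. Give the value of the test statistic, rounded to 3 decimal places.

t = -1.305

MSE = SSE/(n − 2) = 38740/347 = 111.643.
SE(b₁) = √(MSE/Sₓₓ) = √(111.643/960.1) = 0.341002.
t = -0.445 / 0.341002 = -1.305.
df = n − 2 = 347.
Two-sided p ≈ 0.1928, which is ≥ 0.05, so fail to reject H₀.
The data do not give significant evidence of an association between outdoor temperature and electricity consumption.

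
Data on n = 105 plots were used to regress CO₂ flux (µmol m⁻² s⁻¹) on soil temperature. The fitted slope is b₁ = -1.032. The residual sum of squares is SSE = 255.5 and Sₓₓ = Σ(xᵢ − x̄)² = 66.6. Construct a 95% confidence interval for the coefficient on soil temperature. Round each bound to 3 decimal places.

MSE = SSE/(n − 2) = 255.5/103 = 2.48058.
SE(b₁) = √(MSE/Sₓₓ) = √(2.48058/66.6) = 0.192992.
df = n − 2 = 103.
t* = t_{0.025, 103} = 1.983264.
Margin = t* × SE = 1.983264 × 0.192992 = 0.38275.
CI: -1.032 ± 0.38275 → (-1.415, -0.649).
With 95% confidence, each one-unit increase in soil temperature is associated with a change of between -1.415 and -0.649 µmol m⁻² s⁻¹ in CO₂ flux.

(-1.415, -0.649)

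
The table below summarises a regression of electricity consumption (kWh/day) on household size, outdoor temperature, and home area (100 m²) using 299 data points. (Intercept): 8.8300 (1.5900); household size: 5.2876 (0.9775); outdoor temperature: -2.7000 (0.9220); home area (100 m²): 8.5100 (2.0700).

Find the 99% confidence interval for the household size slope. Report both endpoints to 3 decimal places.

Read off: b = 5.2876, SE = 0.9775 for household size.
df = n − k − 1 = 299 − 3 − 1 = 295.
t* = t_{0.005, 295} = 2.592598.
Margin = t* × SE = 2.592598 × 0.9775 = 2.53426.
CI: 5.2876 ± 2.53426 → (2.753, 7.822).

(2.753, 7.822)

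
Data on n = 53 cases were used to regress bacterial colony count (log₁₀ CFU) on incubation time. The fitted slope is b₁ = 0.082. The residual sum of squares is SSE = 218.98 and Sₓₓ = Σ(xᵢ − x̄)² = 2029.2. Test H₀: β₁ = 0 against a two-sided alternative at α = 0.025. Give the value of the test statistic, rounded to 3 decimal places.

MSE = SSE/(n − 2) = 218.98/51 = 4.29373.
SE(b₁) = √(MSE/Sₓₓ) = √(4.29373/2029.2) = 0.0459997.
t = 0.082 / 0.0459997 = 1.783.
df = n − 2 = 51.
Two-sided p ≈ 0.0806, which is ≥ 0.025, so fail to reject H₀.
The data do not give significant evidence of an association between incubation time and bacterial colony count.

t = 1.783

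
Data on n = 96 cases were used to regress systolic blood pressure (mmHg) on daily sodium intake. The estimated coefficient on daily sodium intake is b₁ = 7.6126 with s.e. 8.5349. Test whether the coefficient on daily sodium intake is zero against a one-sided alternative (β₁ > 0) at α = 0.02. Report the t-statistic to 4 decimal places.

t = 0.8919

H₀: β₁ = 0 vs H₁: β₁ > 0.
t = (b₁ − β₁⁰)/SE = 7.6126 / 8.5349 = 0.8919.
df = n − 2 = 96 − 2 = 94.
One-sided p ≈ 0.1874, which is ≥ 0.02, so fail to reject H₀.
The data do not give significant evidence that the true slope on daily sodium intake is positive.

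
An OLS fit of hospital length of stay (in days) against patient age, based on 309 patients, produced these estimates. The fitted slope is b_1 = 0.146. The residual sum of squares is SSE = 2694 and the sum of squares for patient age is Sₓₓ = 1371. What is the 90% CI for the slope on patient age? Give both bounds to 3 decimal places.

MSE = SSE/(n − 2) = 2694/307 = 8.77524.
SE(b_1) = √(MSE/Sₓₓ) = √(8.77524/1371) = 0.0800038.
df = n − 2 = 307.
t* = t_{0.05, 307} = 1.649832.
Margin = t* × SE = 1.649832 × 0.0800038 = 0.13199.
CI: 0.146 ± 0.13199 → (0.014, 0.278).
With 90% confidence, each one-unit increase in patient age is associated with a change of between 0.014 and 0.278 days in hospital length of stay.

(0.014, 0.278)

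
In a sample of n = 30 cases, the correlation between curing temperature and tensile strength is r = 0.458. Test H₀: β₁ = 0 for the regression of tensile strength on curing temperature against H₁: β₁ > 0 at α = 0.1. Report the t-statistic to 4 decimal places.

t = 2.7263

t = r·√(n − 2)/√(1 − r²) = 0.458·√28/√0.790236 = 2.7263.
df = n − 2 = 28.
One-sided p ≈ 0.0055, which is < 0.1, so reject H₀.
There is evidence of a linear association between curing temperature and tensile strength.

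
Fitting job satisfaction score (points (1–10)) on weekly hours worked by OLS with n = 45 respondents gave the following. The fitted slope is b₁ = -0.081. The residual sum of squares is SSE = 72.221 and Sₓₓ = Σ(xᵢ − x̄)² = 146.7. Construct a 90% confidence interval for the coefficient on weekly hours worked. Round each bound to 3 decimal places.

(-0.261, 0.099)

MSE = SSE/(n − 2) = 72.221/43 = 1.67956.
SE(b₁) = √(MSE/Sₓₓ) = √(1.67956/146.7) = 0.107.
df = n − 2 = 43.
t* = t_{0.05, 43} = 1.681071.
Margin = t* × SE = 1.681071 × 0.107 = 0.17987.
CI: -0.081 ± 0.17987 → (-0.261, 0.099).
With 90% confidence, each one-unit increase in weekly hours worked is associated with a change of between -0.261 and 0.099 points (1–10) in job satisfaction score.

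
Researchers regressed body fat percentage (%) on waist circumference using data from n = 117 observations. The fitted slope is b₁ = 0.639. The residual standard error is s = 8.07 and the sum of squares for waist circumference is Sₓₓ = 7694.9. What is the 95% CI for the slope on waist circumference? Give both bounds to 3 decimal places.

(0.457, 0.821)

SE(b₁) = s/√Sₓₓ = 8.07/√7694.9 = 0.0919967.
df = n − 2 = 115.
t* = t_{0.025, 115} = 1.980808.
Margin = t* × SE = 1.980808 × 0.0919967 = 0.18223.
CI: 0.639 ± 0.18223 → (0.457, 0.821).
With 95% confidence, each one-unit increase in waist circumference is associated with a change of between 0.457 and 0.821 % in body fat percentage.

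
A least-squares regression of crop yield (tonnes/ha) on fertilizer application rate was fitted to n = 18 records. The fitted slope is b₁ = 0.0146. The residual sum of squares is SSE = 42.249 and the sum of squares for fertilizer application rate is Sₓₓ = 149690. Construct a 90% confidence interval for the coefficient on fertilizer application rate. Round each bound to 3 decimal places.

(0.007, 0.022)

MSE = SSE/(n − 2) = 42.249/16 = 2.64056.
SE(b₁) = √(MSE/Sₓₓ) = √(2.64056/149690) = 0.00420002.
df = n − 2 = 16.
t* = t_{0.05, 16} = 1.745884.
Margin = t* × SE = 1.745884 × 0.00420002 = 0.00733.
CI: 0.0146 ± 0.00733 → (0.007, 0.022).
With 90% confidence, each one-unit increase in fertilizer application rate is associated with a change of between 0.007 and 0.022 tonnes/ha in crop yield.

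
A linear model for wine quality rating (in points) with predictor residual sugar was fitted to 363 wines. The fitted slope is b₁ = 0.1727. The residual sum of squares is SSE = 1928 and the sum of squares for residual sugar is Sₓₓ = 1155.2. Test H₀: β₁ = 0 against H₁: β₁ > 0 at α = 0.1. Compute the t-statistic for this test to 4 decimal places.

t = 2.5399

MSE = SSE/(n − 2) = 1928/361 = 5.34072.
SE(b₁) = √(MSE/Sₓₓ) = √(5.34072/1155.2) = 0.0679941.
t = 0.1727 / 0.0679941 = 2.5399.
df = n − 2 = 361.
One-sided p ≈ 0.0058, which is < 0.1, so reject H₀.
There is evidence that the true slope on residual sugar is positive.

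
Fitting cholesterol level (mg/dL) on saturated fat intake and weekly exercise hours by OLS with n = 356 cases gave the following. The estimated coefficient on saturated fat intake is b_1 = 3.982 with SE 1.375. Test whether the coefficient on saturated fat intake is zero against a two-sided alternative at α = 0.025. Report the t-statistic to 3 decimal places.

H₀: β₁ = 0 vs H₁: β₁ ≠ 0.
t = (b_1 − β₁⁰)/SE = 3.982 / 1.375 = 2.896.
df = n − k − 1 = 356 − 2 − 1 = 353.
Two-sided p ≈ 0.0040, which is < 0.025, so reject H₀.
There is evidence that saturated fat intake is associated with cholesterol level, holding the other predictors fixed.

t = 2.896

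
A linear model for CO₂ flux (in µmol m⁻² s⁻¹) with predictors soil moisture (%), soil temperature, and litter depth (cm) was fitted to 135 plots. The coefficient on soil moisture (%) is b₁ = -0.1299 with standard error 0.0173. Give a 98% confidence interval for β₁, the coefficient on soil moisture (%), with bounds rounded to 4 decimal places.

(-0.1706, -0.0892)

df = n − k − 1 = 135 − 3 − 1 = 131.
t* = t_{0.01, 131} = 2.35515.
Margin = t* × SE = 2.35515 × 0.0173 = 0.040744.
CI: -0.1299 ± 0.040744 → (-0.1706, -0.0892).
With 98% confidence, each one-unit increase in soil moisture (%) is associated with a change of between -0.1706 and -0.0892 µmol m⁻² s⁻¹ in CO₂ flux, holding the other predictors fixed.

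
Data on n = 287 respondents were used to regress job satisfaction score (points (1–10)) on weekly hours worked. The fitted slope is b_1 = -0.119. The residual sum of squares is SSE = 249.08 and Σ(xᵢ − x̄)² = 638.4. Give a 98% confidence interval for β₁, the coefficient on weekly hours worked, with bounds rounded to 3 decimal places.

MSE = SSE/(n − 2) = 249.08/285 = 0.873965.
SE(b_1) = √(MSE/Sₓₓ) = √(0.873965/638.4) = 0.0369999.
df = n − 2 = 285.
t* = t_{0.01, 285} = 2.339503.
Margin = t* × SE = 2.339503 × 0.0369999 = 0.08656.
CI: -0.119 ± 0.08656 → (-0.206, -0.032).
With 98% confidence, each one-unit increase in weekly hours worked is associated with a change of between -0.206 and -0.032 points (1–10) in job satisfaction score.

(-0.206, -0.032)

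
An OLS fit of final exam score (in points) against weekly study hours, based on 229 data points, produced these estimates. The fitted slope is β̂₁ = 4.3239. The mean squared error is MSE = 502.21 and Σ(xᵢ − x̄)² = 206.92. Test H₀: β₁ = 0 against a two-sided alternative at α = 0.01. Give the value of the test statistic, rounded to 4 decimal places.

SE(β̂₁) = √(MSE/Sₓₓ) = √(502.21/206.92) = 1.55791.
t = 4.3239 / 1.55791 = 2.7755.
df = n − 2 = 227.
Two-sided p ≈ 0.0060, which is < 0.01, so reject H₀.
There is evidence that weekly study hours is associated with final exam score.

t = 2.7755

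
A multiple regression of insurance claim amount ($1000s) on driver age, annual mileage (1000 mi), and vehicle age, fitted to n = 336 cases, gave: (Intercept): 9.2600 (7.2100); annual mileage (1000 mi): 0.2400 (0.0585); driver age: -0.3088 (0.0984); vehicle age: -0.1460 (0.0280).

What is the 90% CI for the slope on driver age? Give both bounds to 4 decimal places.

Read off: b = -0.3088, SE = 0.0984 for driver age.
df = n − k − 1 = 336 − 3 − 1 = 332.
t* = t_{0.05, 332} = 1.649456.
Margin = t* × SE = 1.649456 × 0.0984 = 0.162306.
CI: -0.3088 ± 0.162306 → (-0.4711, -0.1465).

(-0.4711, -0.1465)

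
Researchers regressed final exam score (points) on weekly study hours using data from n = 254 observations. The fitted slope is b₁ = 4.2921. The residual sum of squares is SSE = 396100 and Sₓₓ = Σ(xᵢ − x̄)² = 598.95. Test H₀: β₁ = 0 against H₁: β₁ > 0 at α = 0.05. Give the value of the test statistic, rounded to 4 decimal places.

MSE = SSE/(n − 2) = 396100/252 = 1571.83.
SE(b₁) = √(MSE/Sₓₓ) = √(1571.83/598.95) = 1.61997.
t = 4.2921 / 1.61997 = 2.6495.
df = n − 2 = 252.
One-sided p ≈ 0.0043, which is < 0.05, so reject H₀.
There is evidence that the true slope on weekly study hours is positive.

t = 2.6495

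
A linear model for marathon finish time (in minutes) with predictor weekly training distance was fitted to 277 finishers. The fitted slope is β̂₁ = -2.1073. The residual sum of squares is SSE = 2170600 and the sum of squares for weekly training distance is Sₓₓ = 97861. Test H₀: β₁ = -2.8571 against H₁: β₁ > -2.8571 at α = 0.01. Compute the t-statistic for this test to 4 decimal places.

MSE = SSE/(n − 2) = 2170600/275 = 7893.09.
SE(β̂₁) = √(MSE/Sₓₓ) = √(7893.09/97861) = 0.284.
t = (-2.1073 − (-2.8571)) / 0.284 = 2.6401.
df = n − 2 = 275.
One-sided p ≈ 0.0044, which is < 0.01, so reject H₀.
There is evidence that the true slope on weekly training distance exceeds -2.8571 minutes per unit.

t = 2.6401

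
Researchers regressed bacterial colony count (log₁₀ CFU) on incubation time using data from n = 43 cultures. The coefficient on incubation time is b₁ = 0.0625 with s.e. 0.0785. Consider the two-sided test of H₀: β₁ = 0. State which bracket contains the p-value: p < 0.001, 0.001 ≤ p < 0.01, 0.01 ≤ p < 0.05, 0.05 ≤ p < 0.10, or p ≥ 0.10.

t = 0.0625 / 0.0785 = 0.796.
df = n − 2 = 43 − 2 = 41.
Two-sided p = 2·P(T_{41} > |t|) ≈ 0.4305.
So p ≥ 0.10.

p ≥ 0.10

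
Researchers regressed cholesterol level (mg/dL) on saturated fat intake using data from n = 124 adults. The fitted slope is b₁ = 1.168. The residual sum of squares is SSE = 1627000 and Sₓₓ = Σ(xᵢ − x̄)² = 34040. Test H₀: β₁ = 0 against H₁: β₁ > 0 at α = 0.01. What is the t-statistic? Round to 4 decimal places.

MSE = SSE/(n − 2) = 1627000/122 = 13336.1.
SE(b₁) = √(MSE/Sₓₓ) = √(13336.1/34040) = 0.62592.
t = 1.168 / 0.62592 = 1.8661.
df = n − 2 = 122.
One-sided p ≈ 0.0322, which is ≥ 0.01, so fail to reject H₀.
The data do not give significant evidence that the true slope on saturated fat intake is positive.

t = 1.8661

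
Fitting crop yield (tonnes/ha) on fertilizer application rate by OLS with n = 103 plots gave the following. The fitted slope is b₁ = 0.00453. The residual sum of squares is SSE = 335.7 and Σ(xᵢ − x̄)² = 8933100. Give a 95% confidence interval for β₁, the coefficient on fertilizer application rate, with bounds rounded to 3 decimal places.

MSE = SSE/(n − 2) = 335.7/101 = 3.32376.
SE(b₁) = √(MSE/Sₓₓ) = √(3.32376/8933100) = 0.000609978.
df = n − 2 = 101.
t* = t_{0.025, 101} = 1.983731.
Margin = t* × SE = 1.983731 × 0.000609978 = 0.00121.
CI: 0.00453 ± 0.00121 → (0.003, 0.006).
With 95% confidence, each one-unit increase in fertilizer application rate is associated with a change of between 0.003 and 0.006 tonnes/ha in crop yield.

(0.003, 0.006)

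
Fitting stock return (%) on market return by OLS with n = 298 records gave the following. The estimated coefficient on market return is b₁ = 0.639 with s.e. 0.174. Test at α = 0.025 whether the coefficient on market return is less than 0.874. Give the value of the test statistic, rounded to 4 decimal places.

H₀: β₁ = 0.874 vs H₁: β₁ < 0.874.
t = (b₁ − β₁⁰)/SE = (0.639 − 0.874) / 0.174 = -1.3506.
df = n − 2 = 298 − 2 = 296.
One-sided p ≈ 0.0889, which is ≥ 0.025, so fail to reject H₀.
The data do not give significant evidence that the true slope on market return is below 0.874 % per unit.

t = -1.3506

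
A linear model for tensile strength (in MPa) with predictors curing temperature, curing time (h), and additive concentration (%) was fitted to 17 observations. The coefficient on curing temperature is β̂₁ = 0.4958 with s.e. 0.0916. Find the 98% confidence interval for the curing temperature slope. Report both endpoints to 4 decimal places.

(0.2530, 0.7386)

df = n − k − 1 = 17 − 3 − 1 = 13.
t* = t_{0.01, 13} = 2.650309.
Margin = t* × SE = 2.650309 × 0.0916 = 0.242768.
CI: 0.4958 ± 0.242768 → (0.2530, 0.7386).
With 98% confidence, each one-unit increase in curing temperature is associated with a change of between 0.2530 and 0.7386 MPa in tensile strength, holding the other predictors fixed.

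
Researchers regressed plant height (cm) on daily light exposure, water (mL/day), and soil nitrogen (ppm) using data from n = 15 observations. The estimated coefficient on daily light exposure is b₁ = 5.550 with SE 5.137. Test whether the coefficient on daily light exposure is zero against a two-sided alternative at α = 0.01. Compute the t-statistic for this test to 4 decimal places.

H₀: β₁ = 0 vs H₁: β₁ ≠ 0.
t = (b₁ − β₁⁰)/SE = 5.550 / 5.137 = 1.0804.
df = n − k − 1 = 15 − 3 − 1 = 11.
Two-sided p ≈ 0.3031, which is ≥ 0.01, so fail to reject H₀.
The data do not give significant evidence of an association between daily light exposure and plant height, after adjusting for the other predictors.

t = 1.0804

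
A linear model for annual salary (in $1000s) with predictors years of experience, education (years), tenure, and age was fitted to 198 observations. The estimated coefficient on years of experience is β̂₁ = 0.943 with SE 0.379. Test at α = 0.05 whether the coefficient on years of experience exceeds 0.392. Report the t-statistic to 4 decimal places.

t = 1.4538

H₀: β₁ = 0.392 vs H₁: β₁ > 0.392.
t = (β̂₁ − β₁⁰)/SE = (0.943 − 0.392) / 0.379 = 1.4538.
df = n − k − 1 = 198 − 4 − 1 = 193.
One-sided p ≈ 0.0738, which is ≥ 0.05, so fail to reject H₀.
The data do not give significant evidence that the true slope on years of experience exceeds 0.392 $1000s per unit, holding the other predictors fixed.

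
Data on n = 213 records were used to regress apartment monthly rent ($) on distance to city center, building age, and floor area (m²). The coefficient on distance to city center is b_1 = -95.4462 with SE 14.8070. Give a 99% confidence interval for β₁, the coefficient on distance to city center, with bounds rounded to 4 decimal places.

df = n − k − 1 = 213 − 3 − 1 = 209.
t* = t_{0.005, 209} = 2.599557.
Margin = t* × SE = 2.599557 × 14.8070 = 38.491641.
CI: -95.4462 ± 38.491641 → (-133.9378, -56.9546).
With 99% confidence, each one-unit increase in distance to city center is associated with a change of between -133.9378 and -56.9546 $ in apartment monthly rent, holding the other predictors fixed.

(-133.9378, -56.9546)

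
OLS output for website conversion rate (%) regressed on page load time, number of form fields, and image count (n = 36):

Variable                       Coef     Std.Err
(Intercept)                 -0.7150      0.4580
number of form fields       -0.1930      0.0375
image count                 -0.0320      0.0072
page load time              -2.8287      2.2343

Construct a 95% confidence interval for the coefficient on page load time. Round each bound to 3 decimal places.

(-7.380, 1.722)

Read off: b = -2.8287, SE = 2.2343 for page load time.
df = n − k − 1 = 36 − 3 − 1 = 32.
t* = t_{0.025, 32} = 2.036933.
Margin = t* × SE = 2.036933 × 2.2343 = 4.55112.
CI: -2.8287 ± 4.55112 → (-7.380, 1.722).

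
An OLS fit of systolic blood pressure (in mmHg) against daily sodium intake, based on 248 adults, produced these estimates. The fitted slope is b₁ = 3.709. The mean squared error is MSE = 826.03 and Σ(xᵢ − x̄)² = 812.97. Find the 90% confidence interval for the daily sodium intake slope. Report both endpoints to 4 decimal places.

SE(b₁) = √(MSE/Sₓₓ) = √(826.03/812.97) = 1.008.
df = n − 2 = 246.
t* = t_{0.05, 246} = 1.651071.
Margin = t* × SE = 1.651071 × 1.008 = 1.664280.
CI: 3.709 ± 1.664280 → (2.0447, 5.3733).
With 90% confidence, each one-unit increase in daily sodium intake is associated with a change of between 2.0447 and 5.3733 mmHg in systolic blood pressure.

(2.0447, 5.3733)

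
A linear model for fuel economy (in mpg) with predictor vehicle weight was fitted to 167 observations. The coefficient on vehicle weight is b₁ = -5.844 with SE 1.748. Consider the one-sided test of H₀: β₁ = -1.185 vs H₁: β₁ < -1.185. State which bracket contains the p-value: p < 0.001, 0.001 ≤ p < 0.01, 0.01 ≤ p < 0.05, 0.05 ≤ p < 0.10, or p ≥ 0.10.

t = (-5.844 − (-1.185)) / 1.748 = -2.665.
df = n − 2 = 167 − 2 = 165.
One-sided p = P(T_{165} < t) ≈ 0.0042.
So 0.001 ≤ p < 0.01.

0.001 ≤ p < 0.01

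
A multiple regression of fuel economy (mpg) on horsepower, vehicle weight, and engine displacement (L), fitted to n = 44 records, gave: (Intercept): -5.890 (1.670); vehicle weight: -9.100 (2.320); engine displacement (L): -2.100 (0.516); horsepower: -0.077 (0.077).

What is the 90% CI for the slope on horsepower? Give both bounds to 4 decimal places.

(-0.2067, 0.0527)

Read off: b = -0.077, SE = 0.077 for horsepower.
df = n − k − 1 = 44 − 3 − 1 = 40.
t* = t_{0.05, 40} = 1.683851.
Margin = t* × SE = 1.683851 × 0.077 = 0.129657.
CI: -0.077 ± 0.129657 → (-0.2067, 0.0527).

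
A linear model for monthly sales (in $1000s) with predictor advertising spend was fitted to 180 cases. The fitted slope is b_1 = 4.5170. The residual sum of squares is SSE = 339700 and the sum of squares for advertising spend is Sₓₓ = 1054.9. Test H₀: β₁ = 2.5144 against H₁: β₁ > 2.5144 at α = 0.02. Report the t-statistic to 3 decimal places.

MSE = SSE/(n − 2) = 339700/178 = 1908.43.
SE(b_1) = √(MSE/Sₓₓ) = √(1908.43/1054.9) = 1.34503.
t = (4.5170 − 2.5144) / 1.34503 = 1.489.
df = n − 2 = 178.
One-sided p ≈ 0.0691, which is ≥ 0.02, so fail to reject H₀.
The data do not give significant evidence that the true slope on advertising spend exceeds 2.5144 $1000s per unit.

t = 1.489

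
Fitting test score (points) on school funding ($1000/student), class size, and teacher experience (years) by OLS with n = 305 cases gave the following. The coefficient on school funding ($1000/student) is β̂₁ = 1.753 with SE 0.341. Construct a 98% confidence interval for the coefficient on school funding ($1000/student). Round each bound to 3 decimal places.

df = n − k − 1 = 305 − 3 − 1 = 301.
t* = t_{0.01, 301} = 2.3388.
Margin = t* × SE = 2.3388 × 0.341 = 0.79753.
CI: 1.753 ± 0.79753 → (0.955, 2.551).
With 98% confidence, each one-unit increase in school funding ($1000/student) is associated with a change of between 0.955 and 2.551 points in test score, holding the other predictors fixed.

(0.955, 2.551)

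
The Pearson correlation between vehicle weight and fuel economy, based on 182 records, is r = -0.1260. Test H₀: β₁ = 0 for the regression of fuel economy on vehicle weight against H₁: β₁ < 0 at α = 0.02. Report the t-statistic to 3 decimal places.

t = -1.704

t = r·√(n − 2)/√(1 − r²) = -0.1260·√180/√0.984124 = -1.704.
df = n − 2 = 180.
One-sided p ≈ 0.0450, which is ≥ 0.02, so fail to reject H₀.
The data do not give significant evidence of a linear association between vehicle weight and fuel economy.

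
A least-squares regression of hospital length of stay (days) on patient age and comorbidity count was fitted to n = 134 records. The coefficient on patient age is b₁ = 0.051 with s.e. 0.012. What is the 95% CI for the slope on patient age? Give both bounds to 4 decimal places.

df = n − k − 1 = 134 − 2 − 1 = 131.
t* = t_{0.025, 131} = 1.978239.
Margin = t* × SE = 1.978239 × 0.012 = 0.023739.
CI: 0.051 ± 0.023739 → (0.0273, 0.0747).
With 95% confidence, each one-unit increase in patient age is associated with a change of between 0.0273 and 0.0747 days in hospital length of stay, holding the other predictors fixed.

(0.0273, 0.0747)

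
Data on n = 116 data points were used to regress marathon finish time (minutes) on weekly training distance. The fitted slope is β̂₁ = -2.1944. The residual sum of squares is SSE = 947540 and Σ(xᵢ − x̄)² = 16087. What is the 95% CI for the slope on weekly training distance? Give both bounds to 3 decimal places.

(-3.618, -0.770)

MSE = SSE/(n − 2) = 947540/114 = 8311.75.
SE(β̂₁) = √(MSE/Sₓₓ) = √(8311.75/16087) = 0.718801.
df = n − 2 = 114.
t* = t_{0.025, 114} = 1.980992.
Margin = t* × SE = 1.980992 × 0.718801 = 1.42394.
CI: -2.1944 ± 1.42394 → (-3.618, -0.770).
With 95% confidence, each one-unit increase in weekly training distance is associated with a change of between -3.618 and -0.770 minutes in marathon finish time.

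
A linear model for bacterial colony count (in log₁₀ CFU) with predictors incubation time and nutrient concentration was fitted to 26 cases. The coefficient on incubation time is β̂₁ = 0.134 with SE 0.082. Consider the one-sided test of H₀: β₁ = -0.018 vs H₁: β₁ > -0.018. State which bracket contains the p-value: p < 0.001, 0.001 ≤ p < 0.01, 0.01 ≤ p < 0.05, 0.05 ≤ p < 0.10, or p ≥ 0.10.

t = (0.134 − (-0.018)) / 0.082 = 1.854.
df = n − k − 1 = 26 − 2 − 1 = 23.
One-sided p = P(T_{23} > t) ≈ 0.0383.
So 0.01 ≤ p < 0.05.

0.01 ≤ p < 0.05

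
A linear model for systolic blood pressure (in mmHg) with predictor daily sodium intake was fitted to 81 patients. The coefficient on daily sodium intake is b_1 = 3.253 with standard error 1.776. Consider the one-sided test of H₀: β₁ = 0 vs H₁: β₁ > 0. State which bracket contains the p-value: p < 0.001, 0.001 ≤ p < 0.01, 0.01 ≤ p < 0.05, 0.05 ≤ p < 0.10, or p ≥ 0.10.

t = 3.253 / 1.776 = 1.832.
df = n − 2 = 81 − 2 = 79.
One-sided p = P(T_{79} > t) ≈ 0.0354.
So 0.01 ≤ p < 0.05.

0.01 ≤ p < 0.05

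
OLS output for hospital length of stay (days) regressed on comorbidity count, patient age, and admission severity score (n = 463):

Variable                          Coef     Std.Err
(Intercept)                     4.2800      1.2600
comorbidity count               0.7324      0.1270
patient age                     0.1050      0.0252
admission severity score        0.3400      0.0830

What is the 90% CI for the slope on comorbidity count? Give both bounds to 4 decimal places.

Read off: b = 0.7324, SE = 0.1270 for comorbidity count.
df = n − k − 1 = 463 − 3 − 1 = 459.
t* = t_{0.05, 459} = 1.64818.
Margin = t* × SE = 1.64818 × 0.1270 = 0.209319.
CI: 0.7324 ± 0.209319 → (0.5231, 0.9417).

(0.5231, 0.9417)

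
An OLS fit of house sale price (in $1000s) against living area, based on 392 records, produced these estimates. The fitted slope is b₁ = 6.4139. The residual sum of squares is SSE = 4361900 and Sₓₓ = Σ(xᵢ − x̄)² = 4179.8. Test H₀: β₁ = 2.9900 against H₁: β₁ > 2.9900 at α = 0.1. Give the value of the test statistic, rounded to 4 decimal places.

t = 2.0931

MSE = SSE/(n − 2) = 4361900/390 = 11184.4.
SE(b₁) = √(MSE/Sₓₓ) = √(11184.4/4179.8) = 1.63579.
t = (6.4139 − 2.9900) / 1.63579 = 2.0931.
df = n − 2 = 390.
One-sided p ≈ 0.0185, which is < 0.1, so reject H₀.
There is evidence that the true slope on living area exceeds 2.9900 $1000s per unit.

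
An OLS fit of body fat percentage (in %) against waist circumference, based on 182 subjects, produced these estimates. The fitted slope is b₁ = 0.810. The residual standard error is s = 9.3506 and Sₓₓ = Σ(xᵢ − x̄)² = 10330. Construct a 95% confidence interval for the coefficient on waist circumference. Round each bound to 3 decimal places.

SE(b₁) = s/√Sₓₓ = 9.3506/√10330 = 0.0920003.
df = n − 2 = 180.
t* = t_{0.025, 180} = 1.973231.
Margin = t* × SE = 1.973231 × 0.0920003 = 0.18154.
CI: 0.810 ± 0.18154 → (0.628, 0.992).
With 95% confidence, each one-unit increase in waist circumference is associated with a change of between 0.628 and 0.992 % in body fat percentage.

(0.628, 0.992)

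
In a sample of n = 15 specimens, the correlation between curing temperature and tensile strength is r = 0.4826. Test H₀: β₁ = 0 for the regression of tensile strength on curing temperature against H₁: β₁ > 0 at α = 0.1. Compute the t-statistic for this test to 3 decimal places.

t = 1.987

t = r·√(n − 2)/√(1 − r²) = 0.4826·√13/√0.767097 = 1.987.
df = n − 2 = 13.
One-sided p ≈ 0.0342, which is < 0.1, so reject H₀.
There is evidence of a linear association between curing temperature and tensile strength.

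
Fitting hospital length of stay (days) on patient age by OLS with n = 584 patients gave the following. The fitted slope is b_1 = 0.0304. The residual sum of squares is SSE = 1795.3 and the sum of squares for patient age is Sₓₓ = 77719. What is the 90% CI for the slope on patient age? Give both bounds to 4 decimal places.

(0.0200, 0.0408)

MSE = SSE/(n − 2) = 1795.3/582 = 3.08471.
SE(b_1) = √(MSE/Sₓₓ) = √(3.08471/77719) = 0.00630004.
df = n − 2 = 582.
t* = t_{0.05, 582} = 1.647476.
Margin = t* × SE = 1.647476 × 0.00630004 = 0.010379.
CI: 0.0304 ± 0.010379 → (0.0200, 0.0408).
With 90% confidence, each one-unit increase in patient age is associated with a change of between 0.0200 and 0.0408 days in hospital length of stay.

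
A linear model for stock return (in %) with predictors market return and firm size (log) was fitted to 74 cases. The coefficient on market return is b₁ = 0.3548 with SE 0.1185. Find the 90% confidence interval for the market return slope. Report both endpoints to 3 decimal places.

(0.157, 0.552)

df = n − k − 1 = 74 − 2 − 1 = 71.
t* = t_{0.05, 71} = 1.6666.
Margin = t* × SE = 1.6666 × 0.1185 = 0.19749.
CI: 0.3548 ± 0.19749 → (0.157, 0.552).
With 90% confidence, each one-unit increase in market return is associated with a change of between 0.157 and 0.552 % in stock return, holding the other predictors fixed.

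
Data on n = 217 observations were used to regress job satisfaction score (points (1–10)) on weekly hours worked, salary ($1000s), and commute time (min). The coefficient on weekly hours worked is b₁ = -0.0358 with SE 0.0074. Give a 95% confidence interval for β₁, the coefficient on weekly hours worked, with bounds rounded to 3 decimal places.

(-0.050, -0.021)

df = n − k − 1 = 217 − 3 − 1 = 213.
t* = t_{0.025, 213} = 1.971164.
Margin = t* × SE = 1.971164 × 0.0074 = 0.01459.
CI: -0.0358 ± 0.01459 → (-0.050, -0.021).
With 95% confidence, each one-unit increase in weekly hours worked is associated with a change of between -0.050 and -0.021 points (1–10) in job satisfaction score, holding the other predictors fixed.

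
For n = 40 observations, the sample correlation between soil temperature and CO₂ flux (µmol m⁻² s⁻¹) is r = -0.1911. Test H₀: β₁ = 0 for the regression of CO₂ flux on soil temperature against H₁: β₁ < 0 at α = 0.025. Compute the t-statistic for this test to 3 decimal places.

t = r·√(n − 2)/√(1 − r²) = -0.1911·√38/√0.963481 = -1.200.
df = n − 2 = 38.
One-sided p ≈ 0.1188, which is ≥ 0.025, so fail to reject H₀.
The data do not give significant evidence of a linear association between soil temperature and CO₂ flux.

t = -1.200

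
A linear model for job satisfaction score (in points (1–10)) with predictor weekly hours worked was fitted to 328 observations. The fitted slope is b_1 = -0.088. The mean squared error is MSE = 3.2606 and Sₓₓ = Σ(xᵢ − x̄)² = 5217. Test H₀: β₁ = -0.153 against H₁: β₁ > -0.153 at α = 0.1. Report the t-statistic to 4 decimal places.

t = 2.6000

SE(b_1) = √(MSE/Sₓₓ) = √(3.2606/5217) = 0.0249999.
t = (-0.088 − (-0.153)) / 0.0249999 = 2.6000.
df = n − 2 = 326.
One-sided p ≈ 0.0049, which is < 0.1, so reject H₀.
There is evidence that the true slope on weekly hours worked exceeds -0.153 points (1–10) per unit.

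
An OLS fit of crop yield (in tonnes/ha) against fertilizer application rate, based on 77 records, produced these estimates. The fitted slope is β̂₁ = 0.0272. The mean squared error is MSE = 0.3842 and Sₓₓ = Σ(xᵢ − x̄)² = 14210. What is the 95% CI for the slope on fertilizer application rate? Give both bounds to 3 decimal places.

(0.017, 0.038)

SE(β̂₁) = √(MSE/Sₓₓ) = √(0.3842/14210) = 0.00519974.
df = n − 2 = 75.
t* = t_{0.025, 75} = 1.992102.
Margin = t* × SE = 1.992102 × 0.00519974 = 0.01036.
CI: 0.0272 ± 0.01036 → (0.017, 0.038).
With 95% confidence, each one-unit increase in fertilizer application rate is associated with a change of between 0.017 and 0.038 tonnes/ha in crop yield.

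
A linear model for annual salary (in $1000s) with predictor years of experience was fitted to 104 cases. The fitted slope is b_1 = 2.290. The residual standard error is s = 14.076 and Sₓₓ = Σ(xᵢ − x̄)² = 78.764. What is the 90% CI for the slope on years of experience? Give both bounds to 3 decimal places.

SE(b_1) = s/√Sₓₓ = 14.076/√78.764 = 1.58604.
df = n − 2 = 102.
t* = t_{0.05, 102} = 1.65993.
Margin = t* × SE = 1.65993 × 1.58604 = 2.63272.
CI: 2.290 ± 2.63272 → (-0.343, 4.923).
With 90% confidence, each one-unit increase in years of experience is associated with a change of between -0.343 and 4.923 $1000s in annual salary.

(-0.343, 4.923)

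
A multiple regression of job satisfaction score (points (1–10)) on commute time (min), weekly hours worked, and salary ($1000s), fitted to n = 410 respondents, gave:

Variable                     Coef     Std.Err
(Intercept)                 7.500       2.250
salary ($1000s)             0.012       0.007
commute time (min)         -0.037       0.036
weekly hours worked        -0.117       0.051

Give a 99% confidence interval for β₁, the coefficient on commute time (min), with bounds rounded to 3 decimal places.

Read off: b = -0.037, SE = 0.036 for commute time (min).
df = n − k − 1 = 410 − 3 − 1 = 406.
t* = t_{0.005, 406} = 2.587993.
Margin = t* × SE = 2.587993 × 0.036 = 0.09317.
CI: -0.037 ± 0.09317 → (-0.130, 0.056).

(-0.130, 0.056)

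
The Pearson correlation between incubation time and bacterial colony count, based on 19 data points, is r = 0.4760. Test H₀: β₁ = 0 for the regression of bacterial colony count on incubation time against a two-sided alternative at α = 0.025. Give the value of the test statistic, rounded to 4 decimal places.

t = r·√(n − 2)/√(1 − r²) = 0.4760·√17/√0.773424 = 2.2316.
df = n − 2 = 17.
Two-sided p ≈ 0.0394, which is ≥ 0.025, so fail to reject H₀.
The data do not give significant evidence of a linear association between incubation time and bacterial colony count.

t = 2.2316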